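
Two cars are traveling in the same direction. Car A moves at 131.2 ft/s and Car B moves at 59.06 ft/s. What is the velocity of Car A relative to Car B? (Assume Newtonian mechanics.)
v_rel = v_A - v_B = 131.2 - 59.06 = 72.14 ft/s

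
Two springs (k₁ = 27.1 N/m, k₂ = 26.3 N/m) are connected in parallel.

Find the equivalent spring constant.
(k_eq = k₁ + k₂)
k_eq = k₁ + k₂ = 27.1 + 26.3 = 53.4 N/m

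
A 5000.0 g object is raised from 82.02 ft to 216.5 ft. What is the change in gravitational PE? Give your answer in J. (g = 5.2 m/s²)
ΔPE = mg(h₂ − h₁) = 5 kg × 5.2 m/s² × (65.99 − 25) m = 1066 J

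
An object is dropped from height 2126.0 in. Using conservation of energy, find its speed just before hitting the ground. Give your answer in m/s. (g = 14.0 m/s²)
mgh = ½mv² → v = √(2gh) = √(2×14.0×54) = 38.88 m/s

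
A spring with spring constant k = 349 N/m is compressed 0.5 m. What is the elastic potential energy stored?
PE = ½kx² = ½×349×0.5² = 43.62 J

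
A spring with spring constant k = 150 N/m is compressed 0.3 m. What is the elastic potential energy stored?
PE = ½kx² = ½×150×0.3² = 6.75 J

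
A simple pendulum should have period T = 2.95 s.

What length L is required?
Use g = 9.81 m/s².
T = 2π√(L/g) → L = g(T/2π)² = 9.81×(2.95/2π)² = 2.162 m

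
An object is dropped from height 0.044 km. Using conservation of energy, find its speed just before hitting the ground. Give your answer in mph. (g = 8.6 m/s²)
mgh = ½mv² → v = √(2gh) = √(2×8.6×44) = 27.51 m/s = 61.54 mph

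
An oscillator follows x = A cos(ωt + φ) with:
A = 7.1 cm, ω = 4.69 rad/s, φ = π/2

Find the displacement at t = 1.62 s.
x = A cos(ωt + φ) = 7.1×cos(4.69×1.62 + π/2) = -6.868 cm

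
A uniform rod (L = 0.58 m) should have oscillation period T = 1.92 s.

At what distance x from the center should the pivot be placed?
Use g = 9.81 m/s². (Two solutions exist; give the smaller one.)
T = 2π√((L²/12 + x²)/(gx)). Let c = T²g/(4π²) = 0.916.
x² − cx + L²/12 = 0 → x = (c − √(c² − L²/3))/2 = 0.0317 m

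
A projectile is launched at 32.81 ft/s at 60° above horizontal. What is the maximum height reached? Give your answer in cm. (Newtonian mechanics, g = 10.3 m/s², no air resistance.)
H = v₀²sin²(θ)/(2g) (with unit conversion) = 364.1 cm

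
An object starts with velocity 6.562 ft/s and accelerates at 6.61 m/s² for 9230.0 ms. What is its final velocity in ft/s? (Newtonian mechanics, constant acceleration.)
v = v₀ + at (with unit conversion) = 206.7 ft/s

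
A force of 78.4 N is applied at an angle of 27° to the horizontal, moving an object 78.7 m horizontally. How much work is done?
W = Fd cosθ = 78.4×78.7×cos(27°) = 5497.6 J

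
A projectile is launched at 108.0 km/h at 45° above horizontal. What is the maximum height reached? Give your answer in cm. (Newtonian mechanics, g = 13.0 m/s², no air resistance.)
H = v₀²sin²(θ)/(2g) (with unit conversion) = 1731.0 cm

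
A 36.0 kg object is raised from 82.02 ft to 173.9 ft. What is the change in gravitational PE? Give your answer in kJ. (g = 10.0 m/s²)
ΔPE = mg(h₂ − h₁) = 36 kg × 10.0 m/s² × (53 − 25) m = 1.008e+04 J = 10.08 kJ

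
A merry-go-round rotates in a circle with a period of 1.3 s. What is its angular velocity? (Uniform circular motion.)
ω = 2π/T = 2π/1.3 = 4.8332 rad/s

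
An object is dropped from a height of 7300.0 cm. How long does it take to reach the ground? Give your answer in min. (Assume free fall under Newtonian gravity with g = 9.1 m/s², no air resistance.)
t = √(2h/g) (with unit conversion) = 0.06676 min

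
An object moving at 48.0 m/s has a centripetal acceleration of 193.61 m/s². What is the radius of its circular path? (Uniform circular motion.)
r = v²/a_c = 48.0²/193.61 = 11.9 m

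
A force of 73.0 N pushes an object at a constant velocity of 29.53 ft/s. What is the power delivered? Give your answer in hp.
P = Fv = 73 N × 9.001 m/s = 657.1 W = 0.8811 hp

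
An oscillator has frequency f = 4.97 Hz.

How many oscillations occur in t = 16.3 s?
n = f×t = 4.97×16.3 = 81.01 oscillations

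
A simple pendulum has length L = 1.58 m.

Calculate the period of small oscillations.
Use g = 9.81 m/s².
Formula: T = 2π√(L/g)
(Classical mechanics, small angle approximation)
T = 2π√(L/g) = 2π√(1.58/9.81) = 2.522 s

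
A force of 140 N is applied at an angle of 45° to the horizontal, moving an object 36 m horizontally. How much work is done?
W = Fd cosθ = 140×36×cos(45°) = 3563.8 J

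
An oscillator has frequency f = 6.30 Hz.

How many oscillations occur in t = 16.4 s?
n = f×t = 6.3×16.4 = 103.3 oscillations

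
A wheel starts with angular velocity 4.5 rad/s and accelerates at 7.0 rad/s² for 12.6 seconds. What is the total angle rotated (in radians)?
θ = ω₀t + ½αt² = 4.5×12.6 + ½×7.0×12.6² = 612.36 rad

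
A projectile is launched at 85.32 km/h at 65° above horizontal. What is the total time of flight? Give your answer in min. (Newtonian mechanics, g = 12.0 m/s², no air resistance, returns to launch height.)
T = 2v₀sin(θ)/g (with unit conversion) = 0.05967 min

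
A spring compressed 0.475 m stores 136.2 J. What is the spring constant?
PE = ½kx² → k = 2PE/x² = 2×136.2/0.475² = 1207.0 N/m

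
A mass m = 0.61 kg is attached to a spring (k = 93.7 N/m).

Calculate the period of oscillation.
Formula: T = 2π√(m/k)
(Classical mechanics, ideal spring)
T = 2π√(m/k) = 2π√(0.61/93.7) = 0.507 s; f = 1/T = 1.973 Hz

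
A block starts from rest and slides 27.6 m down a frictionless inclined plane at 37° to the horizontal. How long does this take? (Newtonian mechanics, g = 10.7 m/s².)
a = g sin(θ) = 10.7 × sin(37°) = 6.44 m/s²
t = √(2d/a) = √(2 × 27.6 / 6.44) = 2.93 s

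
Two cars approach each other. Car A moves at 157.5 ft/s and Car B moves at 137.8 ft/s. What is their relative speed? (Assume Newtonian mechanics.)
v_rel = v_A + v_B = 157.5 + 137.8 = 295.3 ft/s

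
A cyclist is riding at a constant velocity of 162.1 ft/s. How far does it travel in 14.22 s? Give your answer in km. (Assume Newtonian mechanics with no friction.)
d = vt (with unit conversion) = 0.7026 km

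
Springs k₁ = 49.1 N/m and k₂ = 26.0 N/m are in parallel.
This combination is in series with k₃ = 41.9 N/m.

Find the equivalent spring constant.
k₁₂ = k₁ + k₂ = 75.1 N/m (parallel)
1/k_eq = 1/k₁₂ + 1/k₃ → k_eq = 26.89 N/m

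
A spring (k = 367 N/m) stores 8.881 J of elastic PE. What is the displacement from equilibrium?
PE = ½kx² → x = √(2PE/k) = √(2×8.881/367) = 0.22 m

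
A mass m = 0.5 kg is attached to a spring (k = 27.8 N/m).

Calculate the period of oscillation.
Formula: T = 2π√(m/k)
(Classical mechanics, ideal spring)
T = 2π√(m/k) = 2π√(0.5/27.8) = 0.8426 s; f = 1/T = 1.187 Hz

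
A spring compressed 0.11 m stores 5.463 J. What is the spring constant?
PE = ½kx² → k = 2PE/x² = 2×5.463/0.11² = 903.0 N/m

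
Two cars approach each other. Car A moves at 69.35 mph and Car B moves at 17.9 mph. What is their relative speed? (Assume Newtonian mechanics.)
v_rel = v_A + v_B = 69.35 + 17.9 = 87.25 mph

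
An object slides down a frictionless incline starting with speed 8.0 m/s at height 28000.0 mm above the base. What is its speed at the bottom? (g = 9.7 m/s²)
½mv₀² + mgh = ½mv² → v = √(v₀² + 2gh) = √(8² + 2×9.7×28) = 24.64 m/s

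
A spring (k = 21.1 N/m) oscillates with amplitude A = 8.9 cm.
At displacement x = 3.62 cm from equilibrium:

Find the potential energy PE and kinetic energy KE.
E_total = ½kA² = ½×21.1×(0.089)² = 0.08357 J
PE = ½kx² = ½×21.1×(0.0362)² = 0.01383 J
KE = E_total − PE = 0.06974 J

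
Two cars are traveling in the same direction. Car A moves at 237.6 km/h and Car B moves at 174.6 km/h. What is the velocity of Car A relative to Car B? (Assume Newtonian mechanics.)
v_rel = v_A - v_B = 237.6 - 174.6 = 63.0 km/h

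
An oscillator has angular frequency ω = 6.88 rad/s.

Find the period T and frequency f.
T = 2π/ω = 2π/6.88 = 0.9133 s; f = ω/2π = 1.095 Hz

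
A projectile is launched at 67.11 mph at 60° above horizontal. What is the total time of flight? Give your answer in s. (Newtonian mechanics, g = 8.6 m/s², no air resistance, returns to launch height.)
T = 2v₀sin(θ)/g (with unit conversion) = 6.042 s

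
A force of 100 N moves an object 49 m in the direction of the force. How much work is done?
W = Fd = 100×49 = 4900.0 J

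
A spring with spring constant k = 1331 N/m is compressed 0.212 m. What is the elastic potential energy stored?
PE = ½kx² = ½×1331×0.212² = 29.91 J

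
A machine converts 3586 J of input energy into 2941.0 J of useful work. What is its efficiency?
η = W_out/W_in = 2941.0/3586 = 0.8201 = 82.01%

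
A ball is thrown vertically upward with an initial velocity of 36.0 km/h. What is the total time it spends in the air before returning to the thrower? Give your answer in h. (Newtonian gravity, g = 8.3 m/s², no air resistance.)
t_total = 2v₀/g (with unit conversion) = 0.0006693 h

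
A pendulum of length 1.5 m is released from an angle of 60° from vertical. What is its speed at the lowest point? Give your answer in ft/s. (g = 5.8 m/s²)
h = L(1 − cosθ) = 1.5×(1 − cos60°) = 0.75 m
v = √(2gh) = √(2×5.8×0.75) = 2.95 m/s = 9.677 ft/s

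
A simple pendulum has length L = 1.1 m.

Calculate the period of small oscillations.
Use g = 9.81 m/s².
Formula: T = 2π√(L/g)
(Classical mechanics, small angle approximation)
T = 2π√(L/g) = 2π√(1.1/9.81) = 2.104 s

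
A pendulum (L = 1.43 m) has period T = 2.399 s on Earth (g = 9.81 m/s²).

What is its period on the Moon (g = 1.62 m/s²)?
T = 2π√(L/g), so T_moon/T_earth = √(g_earth/g_moon)
T_moon = 2π√(1.43/1.62) = 5.903 s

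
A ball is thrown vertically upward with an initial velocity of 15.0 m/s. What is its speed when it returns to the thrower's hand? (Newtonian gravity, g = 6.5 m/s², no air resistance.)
By conservation of energy, the ball returns at the same speed = 15.0 m/s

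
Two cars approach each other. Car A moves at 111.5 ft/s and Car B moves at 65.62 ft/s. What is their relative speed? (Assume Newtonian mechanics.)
v_rel = v_A + v_B = 111.5 + 65.62 = 177.1 ft/s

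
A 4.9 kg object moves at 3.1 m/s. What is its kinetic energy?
KE = ½mv² = ½×4.9×3.1² = 23.5445 J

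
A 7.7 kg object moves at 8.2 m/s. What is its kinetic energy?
KE = ½mv² = ½×7.7×8.2² = 258.874 J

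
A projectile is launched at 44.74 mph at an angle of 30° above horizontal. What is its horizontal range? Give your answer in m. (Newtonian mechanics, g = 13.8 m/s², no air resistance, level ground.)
R = v₀² sin(2θ) / g (with unit conversion) = 25.1 m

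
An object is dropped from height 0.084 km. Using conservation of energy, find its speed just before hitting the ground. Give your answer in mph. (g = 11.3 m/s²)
mgh = ½mv² → v = √(2gh) = √(2×11.3×84) = 43.57 m/s = 97.46 mph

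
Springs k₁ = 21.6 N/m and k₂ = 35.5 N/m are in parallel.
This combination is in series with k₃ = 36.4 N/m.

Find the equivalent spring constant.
k₁₂ = k₁ + k₂ = 57.1 N/m (parallel)
1/k_eq = 1/k₁₂ + 1/k₃ → k_eq = 22.23 N/m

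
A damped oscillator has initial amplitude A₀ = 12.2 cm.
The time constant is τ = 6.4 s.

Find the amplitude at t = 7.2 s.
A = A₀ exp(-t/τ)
A = A₀ exp(−t/τ) = 12.2×exp(−7.2/6.4) = 3.961 cm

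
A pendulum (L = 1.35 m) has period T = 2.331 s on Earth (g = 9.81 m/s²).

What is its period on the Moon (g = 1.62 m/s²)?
T = 2π√(L/g), so T_moon/T_earth = √(g_earth/g_moon)
T_moon = 2π√(1.35/1.62) = 5.736 s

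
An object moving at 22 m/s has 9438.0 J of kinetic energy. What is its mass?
KE = ½mv² → m = 2KE/v² = 2×9438.0/22² = 39.0 kg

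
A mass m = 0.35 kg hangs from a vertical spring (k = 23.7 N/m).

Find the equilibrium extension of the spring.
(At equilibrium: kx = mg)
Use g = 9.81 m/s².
x_eq = mg/k = 0.35×9.81/23.7 = 0.1449 m = 14.49 cm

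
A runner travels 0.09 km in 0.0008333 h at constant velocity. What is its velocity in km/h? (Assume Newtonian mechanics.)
v = d/t (with unit conversion) = 108.0 km/h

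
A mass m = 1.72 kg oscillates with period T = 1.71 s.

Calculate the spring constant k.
T = 2π√(m/k) → k = m(2π/T)² = 1.72×(2π/1.71)² = 23.22 N/m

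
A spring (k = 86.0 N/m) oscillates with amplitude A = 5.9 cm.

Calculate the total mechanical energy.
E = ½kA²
E = ½kA² = ½×86.0×(0.059)² = 0.1497 J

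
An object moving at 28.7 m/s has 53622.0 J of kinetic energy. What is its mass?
KE = ½mv² → m = 2KE/v² = 2×53622.0/28.7² = 130.2 kg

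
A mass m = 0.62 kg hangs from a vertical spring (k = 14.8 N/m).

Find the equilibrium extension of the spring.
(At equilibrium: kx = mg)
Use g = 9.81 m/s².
x_eq = mg/k = 0.62×9.81/14.8 = 0.411 m = 41.1 cm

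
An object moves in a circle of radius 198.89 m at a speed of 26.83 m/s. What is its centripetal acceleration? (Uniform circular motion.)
a_c = v²/r = 26.83²/198.89 = 719.849/198.89 = 3.62 m/s²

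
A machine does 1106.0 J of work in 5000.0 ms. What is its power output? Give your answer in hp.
P = W/t = 1106 J / 5 s = 221.2 W = 0.2966 hp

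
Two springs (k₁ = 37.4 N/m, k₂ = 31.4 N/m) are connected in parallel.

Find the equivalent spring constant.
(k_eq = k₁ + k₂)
k_eq = k₁ + k₂ = 37.4 + 31.4 = 68.8 N/m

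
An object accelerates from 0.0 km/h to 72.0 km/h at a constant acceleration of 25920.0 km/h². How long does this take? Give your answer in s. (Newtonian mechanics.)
t = (v - v₀)/a (with unit conversion) = 10.0 s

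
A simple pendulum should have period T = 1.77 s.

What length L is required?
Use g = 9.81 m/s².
T = 2π√(L/g) → L = g(T/2π)² = 9.81×(1.77/2π)² = 0.7785 m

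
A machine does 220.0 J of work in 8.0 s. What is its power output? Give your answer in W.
P = W/t = 220 J / 8 s = 27.5 W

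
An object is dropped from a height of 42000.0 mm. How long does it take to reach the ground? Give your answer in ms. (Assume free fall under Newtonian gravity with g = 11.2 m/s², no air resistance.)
t = √(2h/g) (with unit conversion) = 2739.0 ms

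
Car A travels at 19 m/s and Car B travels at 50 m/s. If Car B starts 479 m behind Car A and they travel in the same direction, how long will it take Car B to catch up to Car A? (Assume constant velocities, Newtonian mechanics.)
Relative speed: v_rel = 50 - 19 = 31 m/s
Time to catch: t = d₀/v_rel = 479/31 = 15.45 s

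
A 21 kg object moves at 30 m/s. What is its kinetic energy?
KE = ½mv² = ½×21×30² = 9450.0 J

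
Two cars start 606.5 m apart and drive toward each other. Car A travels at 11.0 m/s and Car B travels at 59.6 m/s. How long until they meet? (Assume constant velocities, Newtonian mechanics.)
Combined speed: v_combined = 11.0 + 59.6 = 70.6 m/s
Time to meet: t = d/70.6 = 606.5/70.6 = 8.59 s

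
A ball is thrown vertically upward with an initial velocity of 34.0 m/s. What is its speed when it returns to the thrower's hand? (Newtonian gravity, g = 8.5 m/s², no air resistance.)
By conservation of energy, the ball returns at the same speed = 34.0 m/s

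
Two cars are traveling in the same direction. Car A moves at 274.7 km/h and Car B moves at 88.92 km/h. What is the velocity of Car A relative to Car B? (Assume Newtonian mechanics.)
v_rel = v_A - v_B = 274.7 - 88.92 = 185.8 km/h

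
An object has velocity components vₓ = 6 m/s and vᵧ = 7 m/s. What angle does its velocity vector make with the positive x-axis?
θ = arctan(vᵧ/vₓ) = arctan(7/6) = 49.4°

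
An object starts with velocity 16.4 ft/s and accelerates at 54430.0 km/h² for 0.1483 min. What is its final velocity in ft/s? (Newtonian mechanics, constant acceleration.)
v = v₀ + at (with unit conversion) = 139.0 ft/s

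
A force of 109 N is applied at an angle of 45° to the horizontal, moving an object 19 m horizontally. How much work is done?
W = Fd cosθ = 109×19×cos(45°) = 1464.4 J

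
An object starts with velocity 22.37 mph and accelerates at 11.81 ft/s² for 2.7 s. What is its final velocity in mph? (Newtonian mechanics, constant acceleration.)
v = v₀ + at (with unit conversion) = 44.11 mph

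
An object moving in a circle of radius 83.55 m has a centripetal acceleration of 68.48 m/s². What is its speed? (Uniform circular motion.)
v = √(a_c × r) = √(68.48 × 83.55) = 75.64 m/s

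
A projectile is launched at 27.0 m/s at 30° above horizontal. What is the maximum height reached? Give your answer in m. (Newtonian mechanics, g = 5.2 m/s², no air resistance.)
H = v₀²sin²(θ)/(2g) = 17.52 m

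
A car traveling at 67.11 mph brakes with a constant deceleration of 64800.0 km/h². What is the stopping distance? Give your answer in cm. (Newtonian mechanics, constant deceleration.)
d = v₀² / (2a) (with unit conversion) = 9001.0 cm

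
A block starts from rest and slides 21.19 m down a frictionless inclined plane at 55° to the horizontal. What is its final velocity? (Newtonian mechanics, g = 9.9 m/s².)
a = g sin(θ) = 9.9 × sin(55°) = 8.11 m/s²
v = √(2ad) = √(2 × 8.11 × 21.19) = 18.54 m/s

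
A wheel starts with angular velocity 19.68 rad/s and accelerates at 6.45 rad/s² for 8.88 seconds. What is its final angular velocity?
ω = ω₀ + αt = 19.68 + 6.45 × 8.88 = 76.96 rad/s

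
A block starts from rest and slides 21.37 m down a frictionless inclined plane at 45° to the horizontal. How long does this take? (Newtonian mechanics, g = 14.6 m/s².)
a = g sin(θ) = 14.6 × sin(45°) = 10.32 m/s²
t = √(2d/a) = √(2 × 21.37 / 10.32) = 2.03 s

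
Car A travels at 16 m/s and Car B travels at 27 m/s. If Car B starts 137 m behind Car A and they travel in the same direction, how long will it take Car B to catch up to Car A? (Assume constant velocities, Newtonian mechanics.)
Relative speed: v_rel = 27 - 16 = 11 m/s
Time to catch: t = d₀/v_rel = 137/11 = 12.45 s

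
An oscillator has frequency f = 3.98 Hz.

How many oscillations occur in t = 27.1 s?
n = f×t = 3.98×27.1 = 107.9 oscillations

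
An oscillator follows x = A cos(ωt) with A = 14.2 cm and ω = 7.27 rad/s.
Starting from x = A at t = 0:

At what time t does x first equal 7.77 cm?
cos(ωt) = x/A = 7.77/14.2 = 0.5472
ωt = arccos(0.5472) = 0.9918 rad
t = 0.9918/7.27 = 0.1364 s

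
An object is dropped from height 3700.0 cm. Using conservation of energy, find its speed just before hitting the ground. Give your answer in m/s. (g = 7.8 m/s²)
mgh = ½mv² → v = √(2gh) = √(2×7.8×37) = 24.02 m/s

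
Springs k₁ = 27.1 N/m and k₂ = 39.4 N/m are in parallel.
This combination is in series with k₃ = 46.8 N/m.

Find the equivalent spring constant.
k₁₂ = k₁ + k₂ = 66.5 N/m (parallel)
1/k_eq = 1/k₁₂ + 1/k₃ → k_eq = 27.47 N/m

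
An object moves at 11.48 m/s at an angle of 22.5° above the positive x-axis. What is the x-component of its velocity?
vₓ = v cos(θ) = 11.48 × cos(22.5°) = 10.61 m/s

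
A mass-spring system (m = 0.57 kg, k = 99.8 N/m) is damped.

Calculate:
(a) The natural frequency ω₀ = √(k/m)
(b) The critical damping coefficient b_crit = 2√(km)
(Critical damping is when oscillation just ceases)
ω₀ = √(k/m) = √(99.8/0.57) = 13.23 rad/s
b_crit = 2√(km) = 2√(99.8×0.57) = 15.08 kg/s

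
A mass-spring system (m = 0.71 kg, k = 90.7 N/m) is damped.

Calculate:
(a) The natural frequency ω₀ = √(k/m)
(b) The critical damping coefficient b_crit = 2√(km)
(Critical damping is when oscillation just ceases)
ω₀ = √(k/m) = √(90.7/0.71) = 11.3 rad/s
b_crit = 2√(km) = 2√(90.7×0.71) = 16.05 kg/s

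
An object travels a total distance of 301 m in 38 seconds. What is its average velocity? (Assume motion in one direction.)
v_avg = Δd / Δt = 301 / 38 = 7.92 m/s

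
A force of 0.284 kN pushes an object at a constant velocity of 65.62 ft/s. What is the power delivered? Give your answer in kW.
P = Fv = 284 N × 20 m/s = 5680 W = 5.68 kW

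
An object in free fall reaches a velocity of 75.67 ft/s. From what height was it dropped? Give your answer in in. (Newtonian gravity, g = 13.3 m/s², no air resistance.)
h = v²/(2g) (with unit conversion) = 787.3 in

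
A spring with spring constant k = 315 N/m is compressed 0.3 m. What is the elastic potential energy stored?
PE = ½kx² = ½×315×0.3² = 14.17 J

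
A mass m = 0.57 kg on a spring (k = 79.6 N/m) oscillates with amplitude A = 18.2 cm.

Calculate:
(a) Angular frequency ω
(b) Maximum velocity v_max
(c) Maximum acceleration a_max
ω = √(k/m) = √(79.6/0.57) = 11.82 rad/s
v_max = ωA = 11.82×0.182 = 2.151 m/s
a_max = ω²A = 11.82²×0.182 = 25.42 m/s²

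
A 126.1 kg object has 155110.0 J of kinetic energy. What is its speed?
KE = ½mv² → v = √(2KE/m) = √(2×155110.0/126.1) = 49.6 m/s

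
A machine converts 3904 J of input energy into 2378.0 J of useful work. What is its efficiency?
η = W_out/W_in = 2378.0/3904 = 0.6091 = 60.91%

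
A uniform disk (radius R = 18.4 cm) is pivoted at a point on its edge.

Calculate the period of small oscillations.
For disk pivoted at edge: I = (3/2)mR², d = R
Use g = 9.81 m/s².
I/m = (3/2)R² = 0.05078 m²; d = R = 0.184 m
T = 2π√((3/2)R²/(gR)) = 2π√(3R/(2g)) = 1.054 s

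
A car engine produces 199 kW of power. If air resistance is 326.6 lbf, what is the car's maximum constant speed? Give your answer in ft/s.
P = Fv → v = P/F = 199000 W / 1453 N = 137 m/s = 449.4 ft/s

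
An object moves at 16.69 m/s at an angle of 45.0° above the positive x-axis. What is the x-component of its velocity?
vₓ = v cos(θ) = 16.69 × cos(45.0°) = 11.8 m/s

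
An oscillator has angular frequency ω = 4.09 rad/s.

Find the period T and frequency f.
T = 2π/ω = 2π/4.09 = 1.536 s; f = ω/2π = 0.6509 Hz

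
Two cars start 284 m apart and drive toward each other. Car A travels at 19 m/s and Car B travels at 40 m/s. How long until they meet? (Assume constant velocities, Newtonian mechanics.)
Combined speed: v_combined = 19 + 40 = 59 m/s
Time to meet: t = d/59 = 284/59 = 4.81 s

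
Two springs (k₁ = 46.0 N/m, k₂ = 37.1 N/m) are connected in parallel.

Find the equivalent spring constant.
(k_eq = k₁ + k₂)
k_eq = k₁ + k₂ = 46.0 + 37.1 = 83.1 N/m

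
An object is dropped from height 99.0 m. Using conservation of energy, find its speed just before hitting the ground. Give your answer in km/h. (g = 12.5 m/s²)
mgh = ½mv² → v = √(2gh) = √(2×12.5×99) = 49.75 m/s = 179.1 km/h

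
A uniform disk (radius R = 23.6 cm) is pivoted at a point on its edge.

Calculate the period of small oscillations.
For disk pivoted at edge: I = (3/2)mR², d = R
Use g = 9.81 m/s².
I/m = (3/2)R² = 0.08354 m²; d = R = 0.236 m
T = 2π√((3/2)R²/(gR)) = 2π√(3R/(2g)) = 1.194 s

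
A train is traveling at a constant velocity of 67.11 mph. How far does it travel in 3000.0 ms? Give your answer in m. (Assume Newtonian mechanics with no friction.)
d = vt (with unit conversion) = 90.0 m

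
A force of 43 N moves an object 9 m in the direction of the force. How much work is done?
W = Fd = 43×9 = 387.0 J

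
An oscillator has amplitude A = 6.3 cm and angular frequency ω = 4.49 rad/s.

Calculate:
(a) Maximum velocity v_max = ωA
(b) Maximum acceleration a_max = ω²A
v_max = ωA = 4.49×0.063 = 0.2829 m/s
a_max = ω²A = 4.49²×0.063 = 1.27 m/s²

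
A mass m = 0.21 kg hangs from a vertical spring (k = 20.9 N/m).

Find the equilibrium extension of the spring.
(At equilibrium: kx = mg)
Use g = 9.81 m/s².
x_eq = mg/k = 0.21×9.81/20.9 = 0.09857 m = 9.857 cm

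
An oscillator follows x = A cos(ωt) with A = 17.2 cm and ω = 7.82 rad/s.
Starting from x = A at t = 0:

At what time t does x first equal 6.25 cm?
cos(ωt) = x/A = 6.25/17.2 = 0.3634
ωt = arccos(0.3634) = 1.199 rad
t = 1.199/7.82 = 0.1533 s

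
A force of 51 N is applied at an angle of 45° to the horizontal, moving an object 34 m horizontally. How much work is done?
W = Fd cosθ = 51×34×cos(45°) = 1226.1 J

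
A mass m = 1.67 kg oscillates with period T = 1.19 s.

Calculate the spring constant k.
T = 2π√(m/k) → k = m(2π/T)² = 1.67×(2π/1.19)² = 46.56 N/m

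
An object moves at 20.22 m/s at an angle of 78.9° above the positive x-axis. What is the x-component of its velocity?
vₓ = v cos(θ) = 20.22 × cos(78.9°) = 3.89 m/s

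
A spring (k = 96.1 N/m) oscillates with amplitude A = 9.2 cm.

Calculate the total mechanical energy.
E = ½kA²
E = ½kA² = ½×96.1×(0.092)² = 0.4067 J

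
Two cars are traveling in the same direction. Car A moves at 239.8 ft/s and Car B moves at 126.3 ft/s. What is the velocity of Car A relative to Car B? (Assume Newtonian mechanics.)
v_rel = v_A - v_B = 239.8 - 126.3 = 113.5 ft/s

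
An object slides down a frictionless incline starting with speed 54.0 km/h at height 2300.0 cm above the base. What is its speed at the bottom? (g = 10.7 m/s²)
½mv₀² + mgh = ½mv² → v = √(v₀² + 2gh) = √(15² + 2×10.7×23) = 26.78 m/s = 96.41 km/h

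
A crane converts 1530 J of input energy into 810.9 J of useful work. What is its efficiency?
η = W_out/W_in = 810.9/1530 = 0.53 = 53.0%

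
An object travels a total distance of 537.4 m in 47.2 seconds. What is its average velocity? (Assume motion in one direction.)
v_avg = Δd / Δt = 537.4 / 47.2 = 11.39 m/s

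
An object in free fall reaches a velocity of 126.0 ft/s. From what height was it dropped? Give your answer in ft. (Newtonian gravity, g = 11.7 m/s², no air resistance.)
h = v²/(2g) (with unit conversion) = 206.8 ft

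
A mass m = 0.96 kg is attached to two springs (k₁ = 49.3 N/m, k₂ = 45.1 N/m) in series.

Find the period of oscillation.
k_eq = k₁k₂/(k₁+k₂) = 23.55 N/m
T = 2π√(m/k_eq) = 2π√(0.96/23.55) = 1.268 s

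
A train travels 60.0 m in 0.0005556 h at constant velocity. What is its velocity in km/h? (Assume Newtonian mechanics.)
v = d/t (with unit conversion) = 108.0 km/h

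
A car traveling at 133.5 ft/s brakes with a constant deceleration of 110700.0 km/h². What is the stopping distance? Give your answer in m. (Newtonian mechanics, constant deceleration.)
d = v₀² / (2a) (with unit conversion) = 96.92 m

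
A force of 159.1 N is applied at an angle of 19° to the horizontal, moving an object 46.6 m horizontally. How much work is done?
W = Fd cosθ = 159.1×46.6×cos(19°) = 7010.1 J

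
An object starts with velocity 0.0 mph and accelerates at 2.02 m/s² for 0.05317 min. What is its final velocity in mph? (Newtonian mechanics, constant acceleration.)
v = v₀ + at (with unit conversion) = 14.42 mph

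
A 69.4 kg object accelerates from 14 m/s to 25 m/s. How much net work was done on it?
W_net = ΔKE = ½m(v₂² − v₁²) = ½×69.4×(25² − 14²) = 14886.3 J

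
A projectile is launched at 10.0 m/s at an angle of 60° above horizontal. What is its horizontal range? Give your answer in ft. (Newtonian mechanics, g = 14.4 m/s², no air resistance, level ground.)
R = v₀² sin(2θ) / g (with unit conversion) = 19.73 ft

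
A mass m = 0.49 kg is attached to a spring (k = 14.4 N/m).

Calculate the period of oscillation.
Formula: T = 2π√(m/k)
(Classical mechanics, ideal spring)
T = 2π√(m/k) = 2π√(0.49/14.4) = 1.159 s; f = 1/T = 0.8628 Hz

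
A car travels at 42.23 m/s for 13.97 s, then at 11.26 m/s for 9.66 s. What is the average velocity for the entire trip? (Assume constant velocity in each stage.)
d₁ = v₁t₁ = 42.23 × 13.97 = 589.953 m
d₂ = v₂t₂ = 11.26 × 9.66 = 108.772 m
d_total = 698.72 m, t_total = 23.63 s
v_avg = d_total/t_total = 698.72/23.63 = 29.57 m/s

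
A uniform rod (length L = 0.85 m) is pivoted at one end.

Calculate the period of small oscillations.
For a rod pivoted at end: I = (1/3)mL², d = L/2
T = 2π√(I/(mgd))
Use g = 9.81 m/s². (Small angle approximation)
I/m = (1/3)L² = 0.2408 m²; d = L/2 = 0.425 m
T = 2π√(I/(mgd)) = 2π√(0.2408/(9.81×0.425)) = 1.51 s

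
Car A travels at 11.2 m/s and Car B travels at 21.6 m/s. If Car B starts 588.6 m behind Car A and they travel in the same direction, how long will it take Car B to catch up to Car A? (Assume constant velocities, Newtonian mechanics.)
Relative speed: v_rel = 21.6 - 11.2 = 10.4 m/s
Time to catch: t = d₀/v_rel = 588.6/10.4 = 56.6 s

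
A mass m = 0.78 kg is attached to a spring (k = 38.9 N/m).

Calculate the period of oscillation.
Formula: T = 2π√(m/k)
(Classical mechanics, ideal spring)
T = 2π√(m/k) = 2π√(0.78/38.9) = 0.8897 s; f = 1/T = 1.124 Hz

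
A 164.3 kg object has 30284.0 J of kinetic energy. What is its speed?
KE = ½mv² → v = √(2KE/m) = √(2×30284.0/164.3) = 19.2 m/s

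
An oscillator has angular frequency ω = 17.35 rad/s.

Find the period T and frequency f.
T = 2π/ω = 2π/17.35 = 0.3621 s; f = ω/2π = 2.761 Hz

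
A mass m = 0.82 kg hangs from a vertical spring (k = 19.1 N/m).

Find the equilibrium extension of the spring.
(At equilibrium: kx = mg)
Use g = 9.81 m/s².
x_eq = mg/k = 0.82×9.81/19.1 = 0.4212 m = 42.12 cm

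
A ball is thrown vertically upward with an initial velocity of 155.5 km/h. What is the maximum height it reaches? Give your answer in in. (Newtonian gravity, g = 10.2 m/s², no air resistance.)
h_max = v₀²/(2g) (with unit conversion) = 3601.0 in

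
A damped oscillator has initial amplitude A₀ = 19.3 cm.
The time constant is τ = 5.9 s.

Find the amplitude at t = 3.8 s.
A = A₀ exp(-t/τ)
A = A₀ exp(−t/τ) = 19.3×exp(−3.8/5.9) = 10.14 cm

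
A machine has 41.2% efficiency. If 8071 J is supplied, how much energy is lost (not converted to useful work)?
W_out = η × W_in = 0.412×8071 = 3325.3 J
W_lost = W_in − W_out = 8071 − 3325.3 = 4745.7 J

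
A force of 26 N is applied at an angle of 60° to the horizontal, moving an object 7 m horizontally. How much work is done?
W = Fd cosθ = 26×7×cos(60°) = 91.0 J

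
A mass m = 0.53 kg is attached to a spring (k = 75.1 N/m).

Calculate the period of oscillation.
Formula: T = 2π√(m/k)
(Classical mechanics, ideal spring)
T = 2π√(m/k) = 2π√(0.53/75.1) = 0.5278 s; f = 1/T = 1.895 Hz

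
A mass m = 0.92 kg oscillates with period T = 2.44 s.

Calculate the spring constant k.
T = 2π√(m/k) → k = m(2π/T)² = 0.92×(2π/2.44)² = 6.101 N/m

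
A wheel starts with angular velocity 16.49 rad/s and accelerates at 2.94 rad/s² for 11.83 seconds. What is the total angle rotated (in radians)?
θ = ω₀t + ½αt² = 16.49×11.83 + ½×2.94×11.83² = 400.8 rad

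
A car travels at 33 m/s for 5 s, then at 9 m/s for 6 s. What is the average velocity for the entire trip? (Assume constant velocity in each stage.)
d₁ = v₁t₁ = 33 × 5 = 165 m
d₂ = v₂t₂ = 9 × 6 = 54 m
d_total = 219 m, t_total = 11 s
v_avg = d_total/t_total = 219/11 = 19.91 m/s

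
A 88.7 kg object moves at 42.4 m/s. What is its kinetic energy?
KE = ½mv² = ½×88.7×42.4² = 79730.66 J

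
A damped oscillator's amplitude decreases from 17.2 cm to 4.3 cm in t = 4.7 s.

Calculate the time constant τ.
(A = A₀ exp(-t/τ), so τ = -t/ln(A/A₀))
A/A₀ = 4.3/17.2 = 0.25; ln(A/A₀) = -1.386
τ = −t/ln(A/A₀) = −4.7/-1.386 = 3.39 s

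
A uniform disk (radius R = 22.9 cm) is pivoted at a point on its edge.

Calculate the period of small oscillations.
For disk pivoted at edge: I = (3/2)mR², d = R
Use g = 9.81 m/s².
I/m = (3/2)R² = 0.07866 m²; d = R = 0.229 m
T = 2π√((3/2)R²/(gR)) = 2π√(3R/(2g)) = 1.176 s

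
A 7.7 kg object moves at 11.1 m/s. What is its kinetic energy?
KE = ½mv² = ½×7.7×11.1² = 474.3585 J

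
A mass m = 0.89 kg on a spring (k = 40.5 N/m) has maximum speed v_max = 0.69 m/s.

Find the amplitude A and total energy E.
½mv²_max = ½kA² → A = v_max√(m/k) = 0.69×√(0.89/40.5) = 0.1023 m = 10.23 cm
E = ½mv²_max = ½×0.89×0.69² = 0.2119 J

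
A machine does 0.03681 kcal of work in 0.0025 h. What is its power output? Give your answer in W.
P = W/t = 154 J / 9 s = 17.11 W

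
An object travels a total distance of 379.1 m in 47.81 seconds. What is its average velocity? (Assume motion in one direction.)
v_avg = Δd / Δt = 379.1 / 47.81 = 7.93 m/s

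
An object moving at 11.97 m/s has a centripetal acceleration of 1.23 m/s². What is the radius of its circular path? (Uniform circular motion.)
r = v²/a_c = 11.97²/1.23 = 116.49 m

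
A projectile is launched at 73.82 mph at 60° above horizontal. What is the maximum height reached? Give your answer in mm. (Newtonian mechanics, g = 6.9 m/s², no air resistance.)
H = v₀²sin²(θ)/(2g) (with unit conversion) = 59190.0 mm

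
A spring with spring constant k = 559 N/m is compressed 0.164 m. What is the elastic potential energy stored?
PE = ½kx² = ½×559×0.164² = 7.517 J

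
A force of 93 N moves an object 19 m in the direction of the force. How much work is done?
W = Fd = 93×19 = 1767.0 J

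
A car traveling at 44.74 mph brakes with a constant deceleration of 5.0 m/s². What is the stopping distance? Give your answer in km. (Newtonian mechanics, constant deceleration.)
d = v₀² / (2a) (with unit conversion) = 0.04 km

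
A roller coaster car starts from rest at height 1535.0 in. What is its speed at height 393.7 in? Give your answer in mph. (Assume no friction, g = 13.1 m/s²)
mgh₁ = ½mv₂² + mgh₂ → v₂ = √(2g(h₁−h₂)) = √(2×13.1×(38.99−10)) = 27.56 m/s = 61.65 mph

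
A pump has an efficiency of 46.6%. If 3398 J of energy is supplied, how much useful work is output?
W_out = η × W_in = 0.466 × 3398 = 1583.5 J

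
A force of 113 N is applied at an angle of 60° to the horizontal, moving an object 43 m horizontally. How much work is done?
W = Fd cosθ = 113×43×cos(60°) = 2429.5 J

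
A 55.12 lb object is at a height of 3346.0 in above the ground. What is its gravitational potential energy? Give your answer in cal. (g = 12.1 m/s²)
PE = mgh = 25 kg × 12.1 m/s² × 84.99 m = 2.571e+04 J = 6145.0 cal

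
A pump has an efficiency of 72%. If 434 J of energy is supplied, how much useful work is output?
W_out = η × W_in = 0.72 × 434 = 312.48 J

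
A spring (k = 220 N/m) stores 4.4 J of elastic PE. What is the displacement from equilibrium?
PE = ½kx² → x = √(2PE/k) = √(2×4.4/220) = 0.2 m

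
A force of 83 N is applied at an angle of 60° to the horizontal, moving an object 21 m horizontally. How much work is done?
W = Fd cosθ = 83×21×cos(60°) = 871.5 J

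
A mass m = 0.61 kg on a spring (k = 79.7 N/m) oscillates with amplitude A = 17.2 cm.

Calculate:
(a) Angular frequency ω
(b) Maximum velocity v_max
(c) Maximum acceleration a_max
ω = √(k/m) = √(79.7/0.61) = 11.43 rad/s
v_max = ωA = 11.43×0.172 = 1.966 m/s
a_max = ω²A = 11.43²×0.172 = 22.47 m/s²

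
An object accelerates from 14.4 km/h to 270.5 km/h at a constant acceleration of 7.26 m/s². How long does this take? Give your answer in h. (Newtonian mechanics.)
t = (v - v₀)/a (with unit conversion) = 0.002722 h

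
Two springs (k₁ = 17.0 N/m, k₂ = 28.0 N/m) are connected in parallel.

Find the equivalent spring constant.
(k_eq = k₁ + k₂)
k_eq = k₁ + k₂ = 17.0 + 28.0 = 45 N/m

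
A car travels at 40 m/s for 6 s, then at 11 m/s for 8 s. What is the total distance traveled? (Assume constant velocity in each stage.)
d₁ = v₁t₁ = 40 × 6 = 240 m
d₂ = v₂t₂ = 11 × 8 = 88 m
d_total = 240 + 88 = 328 m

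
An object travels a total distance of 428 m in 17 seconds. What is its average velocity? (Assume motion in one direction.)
v_avg = Δd / Δt = 428 / 17 = 25.18 m/s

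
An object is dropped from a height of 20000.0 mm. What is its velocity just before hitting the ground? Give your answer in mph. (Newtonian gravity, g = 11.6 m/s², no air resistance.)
v = √(2gh) (with unit conversion) = 48.19 mph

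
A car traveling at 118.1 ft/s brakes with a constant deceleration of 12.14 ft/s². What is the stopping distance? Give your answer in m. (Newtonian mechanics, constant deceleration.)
d = v₀² / (2a) (with unit conversion) = 175.1 m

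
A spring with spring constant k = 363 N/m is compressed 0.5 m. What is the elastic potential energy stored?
PE = ½kx² = ½×363×0.5² = 45.38 J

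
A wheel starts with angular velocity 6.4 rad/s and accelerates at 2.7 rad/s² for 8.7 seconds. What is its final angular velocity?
ω = ω₀ + αt = 6.4 + 2.7 × 8.7 = 29.89 rad/s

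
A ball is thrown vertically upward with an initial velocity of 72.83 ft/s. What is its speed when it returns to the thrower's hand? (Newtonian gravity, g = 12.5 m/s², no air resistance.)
By conservation of energy, the ball returns at the same speed = 72.83 ft/s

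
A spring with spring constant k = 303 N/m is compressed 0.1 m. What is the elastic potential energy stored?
PE = ½kx² = ½×303×0.1² = 1.515 J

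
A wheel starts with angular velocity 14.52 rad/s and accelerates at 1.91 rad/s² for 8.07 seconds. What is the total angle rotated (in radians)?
θ = ω₀t + ½αt² = 14.52×8.07 + ½×1.91×8.07² = 179.37 rad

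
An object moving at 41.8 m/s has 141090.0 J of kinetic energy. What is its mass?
KE = ½mv² → m = 2KE/v² = 2×141090.0/41.8² = 161.5 kg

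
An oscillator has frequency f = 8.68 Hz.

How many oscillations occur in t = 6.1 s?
n = f×t = 8.68×6.1 = 52.95 oscillations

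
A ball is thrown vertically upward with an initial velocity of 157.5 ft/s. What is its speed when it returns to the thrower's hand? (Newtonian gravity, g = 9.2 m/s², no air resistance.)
By conservation of energy, the ball returns at the same speed = 157.5 ft/s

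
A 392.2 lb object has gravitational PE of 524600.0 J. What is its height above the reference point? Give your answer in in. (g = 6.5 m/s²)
PE = mgh → h = PE/(mg) = 5.246e+05 J / (177.9 kg × 6.5 m/s²) = 453.7 m = 17860.0 in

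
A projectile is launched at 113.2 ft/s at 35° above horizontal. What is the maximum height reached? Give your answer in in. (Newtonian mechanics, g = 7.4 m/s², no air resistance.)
H = v₀²sin²(θ)/(2g) (with unit conversion) = 1042.0 in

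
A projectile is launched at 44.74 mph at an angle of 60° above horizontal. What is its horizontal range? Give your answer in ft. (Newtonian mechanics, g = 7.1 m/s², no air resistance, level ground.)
R = v₀² sin(2θ) / g (with unit conversion) = 160.1 ft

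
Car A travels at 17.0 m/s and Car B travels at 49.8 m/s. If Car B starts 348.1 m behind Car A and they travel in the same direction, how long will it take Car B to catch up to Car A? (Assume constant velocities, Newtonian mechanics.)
Relative speed: v_rel = 49.8 - 17.0 = 32.8 m/s
Time to catch: t = d₀/v_rel = 348.1/32.8 = 10.61 s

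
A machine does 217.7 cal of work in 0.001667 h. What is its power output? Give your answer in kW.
P = W/t = 910.9 J / 6.001 s = 151.8 W = 0.1518 kW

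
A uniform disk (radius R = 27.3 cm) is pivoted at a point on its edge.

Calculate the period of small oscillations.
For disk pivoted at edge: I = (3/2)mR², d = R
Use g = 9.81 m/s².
I/m = (3/2)R² = 0.1118 m²; d = R = 0.273 m
T = 2π√((3/2)R²/(gR)) = 2π√(3R/(2g)) = 1.284 s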